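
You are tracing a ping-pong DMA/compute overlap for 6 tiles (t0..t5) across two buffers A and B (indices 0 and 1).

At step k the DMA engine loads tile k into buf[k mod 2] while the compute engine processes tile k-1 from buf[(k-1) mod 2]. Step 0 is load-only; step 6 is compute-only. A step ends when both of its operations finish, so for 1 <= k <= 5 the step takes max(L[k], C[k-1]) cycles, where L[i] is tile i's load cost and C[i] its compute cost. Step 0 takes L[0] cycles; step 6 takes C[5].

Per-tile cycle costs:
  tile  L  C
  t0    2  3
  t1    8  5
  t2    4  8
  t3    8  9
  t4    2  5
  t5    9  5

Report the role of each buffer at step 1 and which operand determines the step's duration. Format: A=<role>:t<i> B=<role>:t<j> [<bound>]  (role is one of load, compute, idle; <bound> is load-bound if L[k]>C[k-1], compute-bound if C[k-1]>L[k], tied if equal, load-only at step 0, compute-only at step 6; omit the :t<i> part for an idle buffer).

  0. 2=2c; end=2; A:t0 B:-
  1. max(8,3)=8c; end=10; A:t0 B:t1
  2. max(4,5)=5c; end=15; A:t2 B:t1
  3. max(8,8)=8c; end=23; A:t2 B:t3
  4. max(2,9)=9c; end=32; A:t4 B:t3
  5. max(9,5)=9c; end=41; A:t4 B:t5
  6. 5=5c; end=46; A:t4 B:t5

step 1: A=compute:t0 B=load:t1 [load-bound]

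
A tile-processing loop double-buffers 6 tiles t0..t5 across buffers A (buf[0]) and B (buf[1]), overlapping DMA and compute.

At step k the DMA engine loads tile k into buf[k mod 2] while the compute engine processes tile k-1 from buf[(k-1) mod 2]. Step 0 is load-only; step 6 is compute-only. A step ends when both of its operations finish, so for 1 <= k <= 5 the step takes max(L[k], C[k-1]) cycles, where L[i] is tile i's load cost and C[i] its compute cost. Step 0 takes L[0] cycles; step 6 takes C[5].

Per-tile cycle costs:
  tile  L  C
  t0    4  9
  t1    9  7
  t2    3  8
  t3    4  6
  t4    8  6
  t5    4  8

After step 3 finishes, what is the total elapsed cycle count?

end_cycle[3] = 28

  0. 4=4c; end=4; A:t0 B:-
  1. max(9,9)=9c; end=13; A:t0 B:t1
  2. max(3,7)=7c; end=20; A:t2 B:t1
  3. max(4,8)=8c; end=28; A:t2 B:t3
  4. max(8,6)=8c; end=36; A:t4 B:t3
  5. max(4,6)=6c; end=42; A:t4 B:t5
  6. 8=8c; end=50; A:t4 B:t5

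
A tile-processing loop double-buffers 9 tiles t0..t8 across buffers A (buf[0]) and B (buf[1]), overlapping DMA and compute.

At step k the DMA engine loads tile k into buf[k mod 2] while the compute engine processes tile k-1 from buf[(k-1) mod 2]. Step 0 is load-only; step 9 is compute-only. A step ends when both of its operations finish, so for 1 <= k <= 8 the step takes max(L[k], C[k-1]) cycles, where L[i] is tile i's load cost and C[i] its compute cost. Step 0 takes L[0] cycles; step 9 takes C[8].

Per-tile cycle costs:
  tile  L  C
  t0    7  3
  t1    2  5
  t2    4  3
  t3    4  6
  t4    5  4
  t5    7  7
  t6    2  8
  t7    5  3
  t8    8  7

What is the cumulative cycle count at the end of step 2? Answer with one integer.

end_cycle[2] = 15

step 0: L[0]=7 → dur=7, Σ=7 | A=load:t0 B=idle [load-only]
step 1: L[1]=2 C[0]=3 → dur=3, Σ=10 | A=compute:t0 B=load:t1 [compute-bound]
step 2: L[2]=4 C[1]=5 → dur=5, Σ=15 | A=load:t2 B=compute:t1 [compute-bound]
step 3: L[3]=4 C[2]=3 → dur=4, Σ=19 | A=compute:t2 B=load:t3 [load-bound]
step 4: L[4]=5 C[3]=6 → dur=6, Σ=25 | A=load:t4 B=compute:t3 [compute-bound]
step 5: L[5]=7 C[4]=4 → dur=7, Σ=32 | A=compute:t4 B=load:t5 [load-bound]
step 6: L[6]=2 C[5]=7 → dur=7, Σ=39 | A=load:t6 B=compute:t5 [compute-bound]
step 7: L[7]=5 C[6]=8 → dur=8, Σ=47 | A=compute:t6 B=load:t7 [compute-bound]
step 8: L[8]=8 C[7]=3 → dur=8, Σ=55 | A=load:t8 B=compute:t7 [load-bound]
step 9: C[8]=7 → dur=7, Σ=62 | A=compute:t8 B=idle [compute-only]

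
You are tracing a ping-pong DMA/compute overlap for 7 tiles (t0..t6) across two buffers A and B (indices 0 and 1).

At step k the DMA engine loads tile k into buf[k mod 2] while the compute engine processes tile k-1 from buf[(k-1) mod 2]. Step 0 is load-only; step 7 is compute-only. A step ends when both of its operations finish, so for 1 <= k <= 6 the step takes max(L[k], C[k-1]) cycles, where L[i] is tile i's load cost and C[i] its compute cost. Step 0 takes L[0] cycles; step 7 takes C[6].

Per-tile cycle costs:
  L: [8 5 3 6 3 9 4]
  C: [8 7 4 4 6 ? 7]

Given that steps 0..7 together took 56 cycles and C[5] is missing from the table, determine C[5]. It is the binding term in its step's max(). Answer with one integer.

step 0 → dur = L[0]=8 = 8
step 1 → dur = max(L[1]=5, C[0]=8) = 8
step 2 → dur = max(L[2]=3, C[1]=7) = 7
step 3 → dur = max(L[3]=6, C[2]=4) = 6
step 4 → dur = max(L[4]=3, C[3]=4) = 4
step 5 → dur = max(L[5]=9, C[4]=6) = 9
step 6 → dur = max(L[6]=4, C[5]=?) = C[5]  (unknown; binding)
step 7 → dur = C[6]=7 = 7
sum of known step durations = 49
dur[6] = total - known = 56 - 49 = 7
C[5] is the binding max in step 6, so C[5] = dur[6] = 7

C[5] = 7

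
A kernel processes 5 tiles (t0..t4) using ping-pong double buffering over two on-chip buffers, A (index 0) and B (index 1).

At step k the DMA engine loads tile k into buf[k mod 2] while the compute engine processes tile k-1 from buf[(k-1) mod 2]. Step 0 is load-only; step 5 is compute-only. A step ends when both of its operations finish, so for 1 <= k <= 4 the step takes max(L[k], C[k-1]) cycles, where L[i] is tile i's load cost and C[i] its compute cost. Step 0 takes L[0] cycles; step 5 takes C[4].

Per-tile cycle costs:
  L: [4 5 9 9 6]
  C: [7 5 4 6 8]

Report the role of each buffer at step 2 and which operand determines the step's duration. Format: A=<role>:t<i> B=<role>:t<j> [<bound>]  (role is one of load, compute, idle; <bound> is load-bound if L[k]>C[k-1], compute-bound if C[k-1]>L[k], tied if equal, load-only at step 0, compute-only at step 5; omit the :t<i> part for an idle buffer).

step 2: A=load:t2 B=compute:t1 [load-bound]

k=0 load=t0/4c comp=- wait=4 total=4
k=1 load=t1/5c comp=t0/7c wait=7 total=11
k=2 load=t2/9c comp=t1/5c wait=9 total=20
k=3 load=t3/9c comp=t2/4c wait=9 total=29
k=4 load=t4/6c comp=t3/6c wait=6 total=35
k=5 load=- comp=t4/8c wait=8 total=43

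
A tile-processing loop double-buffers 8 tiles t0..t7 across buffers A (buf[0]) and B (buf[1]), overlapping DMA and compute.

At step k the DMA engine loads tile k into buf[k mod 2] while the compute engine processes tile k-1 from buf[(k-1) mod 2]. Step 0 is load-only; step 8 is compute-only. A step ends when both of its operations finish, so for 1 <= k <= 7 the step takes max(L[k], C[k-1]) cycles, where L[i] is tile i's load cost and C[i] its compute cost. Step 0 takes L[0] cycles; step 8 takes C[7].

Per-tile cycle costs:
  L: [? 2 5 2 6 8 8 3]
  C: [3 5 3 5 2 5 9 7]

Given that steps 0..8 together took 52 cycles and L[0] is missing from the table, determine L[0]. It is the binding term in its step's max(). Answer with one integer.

step 0 → dur = L[0]=? = L[0]  (unknown; binding)
step 1 → dur = max(L[1]=2, C[0]=3) = 3
step 2 → dur = max(L[2]=5, C[1]=5) = 5
step 3 → dur = max(L[3]=2, C[2]=3) = 3
step 4 → dur = max(L[4]=6, C[3]=5) = 6
step 5 → dur = max(L[5]=8, C[4]=2) = 8
step 6 → dur = max(L[6]=8, C[5]=5) = 8
step 7 → dur = max(L[7]=3, C[6]=9) = 9
step 8 → dur = C[7]=7 = 7
sum of known step durations = 49
dur[0] = total - known = 52 - 49 = 3
L[0] is the binding max in step 0, so L[0] = dur[0] = 3

L[0] = 3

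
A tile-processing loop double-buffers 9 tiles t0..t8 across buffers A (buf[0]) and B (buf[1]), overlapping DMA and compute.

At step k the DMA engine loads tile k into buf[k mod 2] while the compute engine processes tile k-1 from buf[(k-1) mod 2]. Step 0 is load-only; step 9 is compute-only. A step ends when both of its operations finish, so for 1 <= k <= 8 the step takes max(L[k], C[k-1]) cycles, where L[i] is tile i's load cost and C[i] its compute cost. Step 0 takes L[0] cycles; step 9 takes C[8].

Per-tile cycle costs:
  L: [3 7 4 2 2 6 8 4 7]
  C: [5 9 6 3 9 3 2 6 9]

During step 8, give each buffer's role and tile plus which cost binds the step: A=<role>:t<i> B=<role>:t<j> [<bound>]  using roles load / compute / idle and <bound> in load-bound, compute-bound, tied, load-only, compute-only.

k=0 load=t0/3c comp=- wait=3 total=3
k=1 load=t1/7c comp=t0/5c wait=7 total=10
k=2 load=t2/4c comp=t1/9c wait=9 total=19
k=3 load=t3/2c comp=t2/6c wait=6 total=25
k=4 load=t4/2c comp=t3/3c wait=3 total=28
k=5 load=t5/6c comp=t4/9c wait=9 total=37
k=6 load=t6/8c comp=t5/3c wait=8 total=45
k=7 load=t7/4c comp=t6/2c wait=4 total=49
k=8 load=t8/7c comp=t7/6c wait=7 total=56
k=9 load=- comp=t8/9c wait=9 total=65

step 8: A=load:t8 B=compute:t7 [load-bound]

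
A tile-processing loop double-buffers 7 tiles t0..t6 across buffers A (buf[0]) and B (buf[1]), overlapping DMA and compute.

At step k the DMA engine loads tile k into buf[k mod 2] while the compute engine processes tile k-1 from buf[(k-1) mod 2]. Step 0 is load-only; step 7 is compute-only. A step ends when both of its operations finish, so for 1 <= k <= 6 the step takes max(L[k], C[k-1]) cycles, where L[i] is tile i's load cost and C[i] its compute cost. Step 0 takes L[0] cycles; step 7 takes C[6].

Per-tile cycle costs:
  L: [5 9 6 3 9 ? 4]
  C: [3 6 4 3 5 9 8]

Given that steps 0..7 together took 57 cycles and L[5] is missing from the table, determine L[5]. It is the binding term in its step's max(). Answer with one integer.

L[5] = 7

step 0: dur = L[0]=5 = 5
step 1: dur = max(L[1]=9, C[0]=3) = 9
step 2: dur = max(L[2]=6, C[1]=6) = 6
step 3: dur = max(L[3]=3, C[2]=4) = 4
step 4: dur = max(L[4]=9, C[3]=3) = 9
step 5: dur = max(L[5]=?, C[4]=5) = L[5]  (unknown; binding)
step 6: dur = max(L[6]=4, C[5]=9) = 9
step 7: dur = C[6]=8 = 8
sum of known step durations = 50
dur[5] = total - known = 57 - 50 = 7
L[5] is the binding max in step 5, so L[5] = dur[5] = 7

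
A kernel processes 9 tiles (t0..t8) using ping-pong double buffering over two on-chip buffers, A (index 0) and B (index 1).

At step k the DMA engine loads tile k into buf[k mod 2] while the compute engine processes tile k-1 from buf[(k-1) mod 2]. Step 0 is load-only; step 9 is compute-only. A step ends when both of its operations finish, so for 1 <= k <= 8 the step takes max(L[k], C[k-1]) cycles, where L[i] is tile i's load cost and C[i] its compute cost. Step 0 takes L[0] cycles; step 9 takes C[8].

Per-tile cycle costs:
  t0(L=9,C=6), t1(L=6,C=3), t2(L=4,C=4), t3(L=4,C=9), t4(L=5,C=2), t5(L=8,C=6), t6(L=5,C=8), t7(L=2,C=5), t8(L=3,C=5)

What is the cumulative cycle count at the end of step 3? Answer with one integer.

end_cycle[3] = 23

k=0 load=t0/9c comp=- wait=9 total=9
k=1 load=t1/6c comp=t0/6c wait=6 total=15
k=2 load=t2/4c comp=t1/3c wait=4 total=19
k=3 load=t3/4c comp=t2/4c wait=4 total=23
k=4 load=t4/5c comp=t3/9c wait=9 total=32
k=5 load=t5/8c comp=t4/2c wait=8 total=40
k=6 load=t6/5c comp=t5/6c wait=6 total=46
k=7 load=t7/2c comp=t6/8c wait=8 total=54
k=8 load=t8/3c comp=t7/5c wait=5 total=59
k=9 load=- comp=t8/5c wait=5 total=64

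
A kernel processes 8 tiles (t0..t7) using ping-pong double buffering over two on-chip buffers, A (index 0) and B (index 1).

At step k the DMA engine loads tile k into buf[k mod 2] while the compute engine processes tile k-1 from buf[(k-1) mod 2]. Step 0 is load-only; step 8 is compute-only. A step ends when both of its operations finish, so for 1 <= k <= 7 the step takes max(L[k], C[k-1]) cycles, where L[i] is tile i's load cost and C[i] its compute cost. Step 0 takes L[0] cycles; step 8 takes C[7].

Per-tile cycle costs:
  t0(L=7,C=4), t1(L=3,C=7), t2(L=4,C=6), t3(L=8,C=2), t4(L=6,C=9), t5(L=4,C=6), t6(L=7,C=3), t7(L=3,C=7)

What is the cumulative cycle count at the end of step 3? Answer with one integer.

end_cycle[3] = 26

[0] DMA t0→A (7c) ∥ CU idle ⇒ 7c, clock 7
[1] DMA t1→B (3c) ∥ CU A:t0 (4c) ⇒ 4c, clock 11
[2] DMA t2→A (4c) ∥ CU B:t1 (7c) ⇒ 7c, clock 18
[3] DMA t3→B (8c) ∥ CU A:t2 (6c) ⇒ 8c, clock 26
[4] DMA t4→A (6c) ∥ CU B:t3 (2c) ⇒ 6c, clock 32
[5] DMA t5→B (4c) ∥ CU A:t4 (9c) ⇒ 9c, clock 41
[6] DMA t6→A (7c) ∥ CU B:t5 (6c) ⇒ 7c, clock 48
[7] DMA t7→B (3c) ∥ CU A:t6 (3c) ⇒ 3c, clock 51
[8] DMA idle ∥ CU B:t7 (7c) ⇒ 7c, clock 58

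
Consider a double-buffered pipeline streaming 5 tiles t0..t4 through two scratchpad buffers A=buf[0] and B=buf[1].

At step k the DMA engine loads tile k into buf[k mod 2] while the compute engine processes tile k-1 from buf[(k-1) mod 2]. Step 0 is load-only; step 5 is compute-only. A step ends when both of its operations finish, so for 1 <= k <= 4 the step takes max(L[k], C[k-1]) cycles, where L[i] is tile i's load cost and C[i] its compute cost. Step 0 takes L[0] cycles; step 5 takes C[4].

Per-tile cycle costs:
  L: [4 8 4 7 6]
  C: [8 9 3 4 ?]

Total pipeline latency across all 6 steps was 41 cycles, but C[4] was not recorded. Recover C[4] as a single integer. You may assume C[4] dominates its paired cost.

C[4] = 7

step 0: dur = L[0]=4 = 4
step 1: dur = max(L[1]=8, C[0]=8) = 8
step 2: dur = max(L[2]=4, C[1]=9) = 9
step 3: dur = max(L[3]=7, C[2]=3) = 7
step 4: dur = max(L[4]=6, C[3]=4) = 6
step 5: dur = C[4]=? = C[4]  (unknown; binding)
sum of known step durations = 34
dur[5] = total - known = 41 - 34 = 7
C[4] is the binding max in step 5, so C[4] = dur[5] = 7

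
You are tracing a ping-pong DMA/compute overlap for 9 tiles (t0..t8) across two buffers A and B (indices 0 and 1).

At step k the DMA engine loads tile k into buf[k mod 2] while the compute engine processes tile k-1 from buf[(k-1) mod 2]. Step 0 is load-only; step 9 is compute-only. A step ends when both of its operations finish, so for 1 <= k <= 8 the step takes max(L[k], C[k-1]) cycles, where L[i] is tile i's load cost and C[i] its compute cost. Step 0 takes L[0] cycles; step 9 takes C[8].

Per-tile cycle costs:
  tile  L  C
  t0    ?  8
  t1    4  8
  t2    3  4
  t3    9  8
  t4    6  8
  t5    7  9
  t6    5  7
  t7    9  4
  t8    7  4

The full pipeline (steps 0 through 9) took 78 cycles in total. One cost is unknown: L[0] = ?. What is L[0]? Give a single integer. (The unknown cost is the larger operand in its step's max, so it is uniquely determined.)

step 0 | dur = L[0]=? = L[0]  (unknown; binding)
step 1 | dur = max(L[1]=4, C[0]=8) = 8
step 2 | dur = max(L[2]=3, C[1]=8) = 8
step 3 | dur = max(L[3]=9, C[2]=4) = 9
step 4 | dur = max(L[4]=6, C[3]=8) = 8
step 5 | dur = max(L[5]=7, C[4]=8) = 8
step 6 | dur = max(L[6]=5, C[5]=9) = 9
step 7 | dur = max(L[7]=9, C[6]=7) = 9
step 8 | dur = max(L[8]=7, C[7]=4) = 7
step 9 | dur = C[8]=4 = 4
sum of known step durations = 70
dur[0] = total - known = 78 - 70 = 8
L[0] is the binding max in step 0, so L[0] = dur[0] = 8

L[0] = 8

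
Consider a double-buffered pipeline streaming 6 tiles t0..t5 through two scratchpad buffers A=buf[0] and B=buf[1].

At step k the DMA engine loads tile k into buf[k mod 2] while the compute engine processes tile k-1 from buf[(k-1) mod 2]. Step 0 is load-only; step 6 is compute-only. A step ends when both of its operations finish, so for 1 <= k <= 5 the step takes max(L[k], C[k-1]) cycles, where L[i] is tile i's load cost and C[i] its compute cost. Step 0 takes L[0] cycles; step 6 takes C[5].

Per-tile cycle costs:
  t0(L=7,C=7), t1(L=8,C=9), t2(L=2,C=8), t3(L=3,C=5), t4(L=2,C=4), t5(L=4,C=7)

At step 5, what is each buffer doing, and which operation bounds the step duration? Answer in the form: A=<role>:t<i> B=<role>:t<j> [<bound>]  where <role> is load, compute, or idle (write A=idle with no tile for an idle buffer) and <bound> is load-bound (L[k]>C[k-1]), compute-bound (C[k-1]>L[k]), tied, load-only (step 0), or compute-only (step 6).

  0. 7=7c; end=7; A:t0 B:-
  1. max(8,7)=8c; end=15; A:t0 B:t1
  2. max(2,9)=9c; end=24; A:t2 B:t1
  3. max(3,8)=8c; end=32; A:t2 B:t3
  4. max(2,5)=5c; end=37; A:t4 B:t3
  5. max(4,4)=4c; end=41; A:t4 B:t5
  6. 7=7c; end=48; A:t4 B:t5

step 5: A=compute:t4 B=load:t5 [tied]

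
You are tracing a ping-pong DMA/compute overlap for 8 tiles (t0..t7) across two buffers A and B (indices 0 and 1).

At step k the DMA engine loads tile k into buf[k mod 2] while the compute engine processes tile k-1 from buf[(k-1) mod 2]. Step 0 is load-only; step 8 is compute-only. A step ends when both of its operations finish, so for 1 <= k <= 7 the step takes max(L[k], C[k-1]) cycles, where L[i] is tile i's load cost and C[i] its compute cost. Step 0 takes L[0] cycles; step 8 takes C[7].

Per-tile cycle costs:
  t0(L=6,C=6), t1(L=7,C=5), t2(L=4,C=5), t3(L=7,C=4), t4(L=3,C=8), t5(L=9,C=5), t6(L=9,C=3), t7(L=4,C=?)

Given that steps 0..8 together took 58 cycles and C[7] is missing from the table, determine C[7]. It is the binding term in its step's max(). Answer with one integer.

step 0 → dur = L[0]=6 = 6
step 1 → dur = max(L[1]=7, C[0]=6) = 7
step 2 → dur = max(L[2]=4, C[1]=5) = 5
step 3 → dur = max(L[3]=7, C[2]=5) = 7
step 4 → dur = max(L[4]=3, C[3]=4) = 4
step 5 → dur = max(L[5]=9, C[4]=8) = 9
step 6 → dur = max(L[6]=9, C[5]=5) = 9
step 7 → dur = max(L[7]=4, C[6]=3) = 4
step 8 → dur = C[7]=? = C[7]  (unknown; binding)
sum of known step durations = 51
dur[8] = total - known = 58 - 51 = 7
C[7] is the binding max in step 8, so C[7] = dur[8] = 7

C[7] = 7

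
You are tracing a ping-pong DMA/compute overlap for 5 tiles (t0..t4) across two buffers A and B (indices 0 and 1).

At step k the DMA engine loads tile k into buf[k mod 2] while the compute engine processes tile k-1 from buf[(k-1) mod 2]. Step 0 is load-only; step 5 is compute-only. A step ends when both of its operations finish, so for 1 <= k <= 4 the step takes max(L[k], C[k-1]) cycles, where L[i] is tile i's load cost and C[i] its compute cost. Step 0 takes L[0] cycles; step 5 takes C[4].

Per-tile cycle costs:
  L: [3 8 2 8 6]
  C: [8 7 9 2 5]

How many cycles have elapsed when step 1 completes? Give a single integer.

  0. 3=3c; end=3; A:t0 B:-
  1. max(8,8)=8c; end=11; A:t0 B:t1
  2. max(2,7)=7c; end=18; A:t2 B:t1
  3. max(8,9)=9c; end=27; A:t2 B:t3
  4. max(6,2)=6c; end=33; A:t4 B:t3
  5. 5=5c; end=38; A:t4 B:t3

end_cycle[1] = 11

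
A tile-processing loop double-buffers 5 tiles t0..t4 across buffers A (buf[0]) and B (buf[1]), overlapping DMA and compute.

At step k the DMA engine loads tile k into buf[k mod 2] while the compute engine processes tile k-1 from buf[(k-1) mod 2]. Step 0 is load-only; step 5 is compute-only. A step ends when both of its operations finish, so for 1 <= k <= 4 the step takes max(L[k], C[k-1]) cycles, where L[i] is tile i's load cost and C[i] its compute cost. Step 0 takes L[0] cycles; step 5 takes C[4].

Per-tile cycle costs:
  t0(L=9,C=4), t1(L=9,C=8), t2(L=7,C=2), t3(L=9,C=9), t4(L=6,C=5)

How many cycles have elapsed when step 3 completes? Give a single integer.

end_cycle[3] = 35

k=0 load=t0/9c comp=- wait=9 total=9
k=1 load=t1/9c comp=t0/4c wait=9 total=18
k=2 load=t2/7c comp=t1/8c wait=8 total=26
k=3 load=t3/9c comp=t2/2c wait=9 total=35
k=4 load=t4/6c comp=t3/9c wait=9 total=44
k=5 load=- comp=t4/5c wait=5 total=49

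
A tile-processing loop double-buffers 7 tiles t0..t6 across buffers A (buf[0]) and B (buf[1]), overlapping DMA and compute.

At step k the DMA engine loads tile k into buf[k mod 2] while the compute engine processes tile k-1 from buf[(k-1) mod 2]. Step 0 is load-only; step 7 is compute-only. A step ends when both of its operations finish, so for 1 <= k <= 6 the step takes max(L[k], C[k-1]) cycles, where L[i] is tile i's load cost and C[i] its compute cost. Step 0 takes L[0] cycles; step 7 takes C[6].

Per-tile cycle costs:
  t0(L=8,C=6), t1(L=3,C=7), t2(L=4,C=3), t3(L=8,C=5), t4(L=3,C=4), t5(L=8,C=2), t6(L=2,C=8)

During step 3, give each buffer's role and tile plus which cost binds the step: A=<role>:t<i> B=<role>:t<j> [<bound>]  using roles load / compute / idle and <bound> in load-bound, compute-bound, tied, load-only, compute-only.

k=0 load=t0/8c comp=- wait=8 total=8
k=1 load=t1/3c comp=t0/6c wait=6 total=14
k=2 load=t2/4c comp=t1/7c wait=7 total=21
k=3 load=t3/8c comp=t2/3c wait=8 total=29
k=4 load=t4/3c comp=t3/5c wait=5 total=34
k=5 load=t5/8c comp=t4/4c wait=8 total=42
k=6 load=t6/2c comp=t5/2c wait=2 total=44
k=7 load=- comp=t6/8c wait=8 total=52

step 3: A=compute:t2 B=load:t3 [load-bound]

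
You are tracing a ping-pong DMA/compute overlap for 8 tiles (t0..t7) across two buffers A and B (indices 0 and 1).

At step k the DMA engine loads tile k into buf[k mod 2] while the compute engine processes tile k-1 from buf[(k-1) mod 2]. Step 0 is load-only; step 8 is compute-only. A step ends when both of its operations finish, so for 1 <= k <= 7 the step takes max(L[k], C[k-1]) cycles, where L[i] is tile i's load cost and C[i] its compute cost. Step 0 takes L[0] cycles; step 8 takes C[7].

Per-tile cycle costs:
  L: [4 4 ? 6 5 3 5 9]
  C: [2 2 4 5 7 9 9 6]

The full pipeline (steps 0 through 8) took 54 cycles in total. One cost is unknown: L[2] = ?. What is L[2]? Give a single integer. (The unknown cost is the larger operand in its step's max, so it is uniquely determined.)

L[2] = 4

step 0 = dur = L[0]=4 = 4
step 1 = dur = max(L[1]=4, C[0]=2) = 4
step 2 = dur = max(L[2]=?, C[1]=2) = L[2]  (unknown; binding)
step 3 = dur = max(L[3]=6, C[2]=4) = 6
step 4 = dur = max(L[4]=5, C[3]=5) = 5
step 5 = dur = max(L[5]=3, C[4]=7) = 7
step 6 = dur = max(L[6]=5, C[5]=9) = 9
step 7 = dur = max(L[7]=9, C[6]=9) = 9
step 8 = dur = C[7]=6 = 6
sum of known step durations = 50
dur[2] = total - known = 54 - 50 = 4
L[2] is the binding max in step 2, so L[2] = dur[2] = 4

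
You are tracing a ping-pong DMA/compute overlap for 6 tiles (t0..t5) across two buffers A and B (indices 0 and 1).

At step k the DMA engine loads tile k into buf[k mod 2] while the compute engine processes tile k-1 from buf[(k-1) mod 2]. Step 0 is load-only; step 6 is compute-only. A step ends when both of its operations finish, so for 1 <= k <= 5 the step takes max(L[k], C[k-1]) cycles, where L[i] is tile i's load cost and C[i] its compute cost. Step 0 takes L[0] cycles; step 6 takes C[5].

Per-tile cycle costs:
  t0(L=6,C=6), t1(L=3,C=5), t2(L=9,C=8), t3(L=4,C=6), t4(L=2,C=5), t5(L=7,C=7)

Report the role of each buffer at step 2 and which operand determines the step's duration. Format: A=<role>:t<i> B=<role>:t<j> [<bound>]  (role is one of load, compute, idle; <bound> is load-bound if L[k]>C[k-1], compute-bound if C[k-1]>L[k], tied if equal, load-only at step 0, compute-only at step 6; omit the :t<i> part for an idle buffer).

  0. 6=6c; end=6; A:t0 B:-
  1. max(3,6)=6c; end=12; A:t0 B:t1
  2. max(9,5)=9c; end=21; A:t2 B:t1
  3. max(4,8)=8c; end=29; A:t2 B:t3
  4. max(2,6)=6c; end=35; A:t4 B:t3
  5. max(7,5)=7c; end=42; A:t4 B:t5
  6. 7=7c; end=49; A:t4 B:t5

step 2: A=load:t2 B=compute:t1 [load-bound]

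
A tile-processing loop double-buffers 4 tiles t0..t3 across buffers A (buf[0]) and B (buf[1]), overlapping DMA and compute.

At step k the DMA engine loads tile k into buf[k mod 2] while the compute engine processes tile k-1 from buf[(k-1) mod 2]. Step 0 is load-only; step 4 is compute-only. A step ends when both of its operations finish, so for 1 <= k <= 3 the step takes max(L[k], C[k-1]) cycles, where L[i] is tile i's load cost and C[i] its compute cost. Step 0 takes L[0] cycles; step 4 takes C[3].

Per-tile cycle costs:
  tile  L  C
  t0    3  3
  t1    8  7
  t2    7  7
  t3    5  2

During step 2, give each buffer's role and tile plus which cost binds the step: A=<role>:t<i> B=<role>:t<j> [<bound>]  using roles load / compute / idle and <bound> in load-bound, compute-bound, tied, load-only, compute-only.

step 2: A=load:t2 B=compute:t1 [tied]

k=0 load=t0/3c comp=- wait=3 total=3
k=1 load=t1/8c comp=t0/3c wait=8 total=11
k=2 load=t2/7c comp=t1/7c wait=7 total=18
k=3 load=t3/5c comp=t2/7c wait=7 total=25
k=4 load=- comp=t3/2c wait=2 total=27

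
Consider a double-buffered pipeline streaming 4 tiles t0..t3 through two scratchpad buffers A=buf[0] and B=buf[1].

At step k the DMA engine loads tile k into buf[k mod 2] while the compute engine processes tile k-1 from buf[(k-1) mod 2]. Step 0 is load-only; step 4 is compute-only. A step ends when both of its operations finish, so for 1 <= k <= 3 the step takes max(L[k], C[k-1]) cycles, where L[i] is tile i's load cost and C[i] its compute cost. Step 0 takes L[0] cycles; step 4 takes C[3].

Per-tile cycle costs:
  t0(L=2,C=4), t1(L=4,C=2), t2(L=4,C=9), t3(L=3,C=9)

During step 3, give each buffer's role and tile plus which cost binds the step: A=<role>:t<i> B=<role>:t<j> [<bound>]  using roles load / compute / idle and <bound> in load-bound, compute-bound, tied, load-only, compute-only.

step 3: A=compute:t2 B=load:t3 [compute-bound]

[0] DMA t0→A (2c) ∥ CU idle ⇒ 2c, clock 2
[1] DMA t1→B (4c) ∥ CU A:t0 (4c) ⇒ 4c, clock 6
[2] DMA t2→A (4c) ∥ CU B:t1 (2c) ⇒ 4c, clock 10
[3] DMA t3→B (3c) ∥ CU A:t2 (9c) ⇒ 9c, clock 19
[4] DMA idle ∥ CU B:t3 (9c) ⇒ 9c, clock 28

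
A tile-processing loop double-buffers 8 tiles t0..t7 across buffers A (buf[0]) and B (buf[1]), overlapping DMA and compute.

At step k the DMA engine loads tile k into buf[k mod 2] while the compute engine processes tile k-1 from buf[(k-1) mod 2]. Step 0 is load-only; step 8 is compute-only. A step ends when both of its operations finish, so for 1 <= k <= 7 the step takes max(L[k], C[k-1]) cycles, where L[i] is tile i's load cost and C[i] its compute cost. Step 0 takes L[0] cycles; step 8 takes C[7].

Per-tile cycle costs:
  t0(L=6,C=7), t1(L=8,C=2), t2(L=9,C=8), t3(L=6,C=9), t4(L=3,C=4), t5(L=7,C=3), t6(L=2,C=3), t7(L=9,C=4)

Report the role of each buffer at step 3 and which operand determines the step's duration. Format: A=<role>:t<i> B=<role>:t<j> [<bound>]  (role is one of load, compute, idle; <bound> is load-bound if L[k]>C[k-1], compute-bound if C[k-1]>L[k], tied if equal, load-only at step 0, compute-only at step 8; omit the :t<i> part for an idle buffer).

step 3: A=compute:t2 B=load:t3 [compute-bound]

step 0: L[0]=6 → dur=6, Σ=6 | A=load:t0 B=idle [load-only]
step 1: L[1]=8 C[0]=7 → dur=8, Σ=14 | A=compute:t0 B=load:t1 [load-bound]
step 2: L[2]=9 C[1]=2 → dur=9, Σ=23 | A=load:t2 B=compute:t1 [load-bound]
step 3: L[3]=6 C[2]=8 → dur=8, Σ=31 | A=compute:t2 B=load:t3 [compute-bound]
step 4: L[4]=3 C[3]=9 → dur=9, Σ=40 | A=load:t4 B=compute:t3 [compute-bound]
step 5: L[5]=7 C[4]=4 → dur=7, Σ=47 | A=compute:t4 B=load:t5 [load-bound]
step 6: L[6]=2 C[5]=3 → dur=3, Σ=50 | A=load:t6 B=compute:t5 [compute-bound]
step 7: L[7]=9 C[6]=3 → dur=9, Σ=59 | A=compute:t6 B=load:t7 [load-bound]
step 8: C[7]=4 → dur=4, Σ=63 | A=idle B=compute:t7 [compute-only]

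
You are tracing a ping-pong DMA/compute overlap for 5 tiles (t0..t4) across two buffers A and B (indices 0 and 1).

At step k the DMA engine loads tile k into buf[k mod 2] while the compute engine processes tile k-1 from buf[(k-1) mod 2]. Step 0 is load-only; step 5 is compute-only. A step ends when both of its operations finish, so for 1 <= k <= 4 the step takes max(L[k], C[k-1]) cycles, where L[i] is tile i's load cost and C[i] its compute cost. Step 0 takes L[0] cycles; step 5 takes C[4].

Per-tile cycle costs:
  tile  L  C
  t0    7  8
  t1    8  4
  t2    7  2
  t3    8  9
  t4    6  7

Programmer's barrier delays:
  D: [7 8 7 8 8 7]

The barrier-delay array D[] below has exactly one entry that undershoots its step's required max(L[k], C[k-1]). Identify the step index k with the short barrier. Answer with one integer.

[0] required=L[0]=7=7 vs D=7 ok
[1] required=max(L[1]=8,C[0]=8)=8 vs D=8 ok
[2] required=max(L[2]=7,C[1]=4)=7 vs D=7 ok
[3] required=max(L[3]=8,C[2]=2)=8 vs D=8 ok
[4] required=max(L[4]=6,C[3]=9)=9 vs D=8 SHORT
[5] required=C[4]=7=7 vs D=7 ok

hazard at step 4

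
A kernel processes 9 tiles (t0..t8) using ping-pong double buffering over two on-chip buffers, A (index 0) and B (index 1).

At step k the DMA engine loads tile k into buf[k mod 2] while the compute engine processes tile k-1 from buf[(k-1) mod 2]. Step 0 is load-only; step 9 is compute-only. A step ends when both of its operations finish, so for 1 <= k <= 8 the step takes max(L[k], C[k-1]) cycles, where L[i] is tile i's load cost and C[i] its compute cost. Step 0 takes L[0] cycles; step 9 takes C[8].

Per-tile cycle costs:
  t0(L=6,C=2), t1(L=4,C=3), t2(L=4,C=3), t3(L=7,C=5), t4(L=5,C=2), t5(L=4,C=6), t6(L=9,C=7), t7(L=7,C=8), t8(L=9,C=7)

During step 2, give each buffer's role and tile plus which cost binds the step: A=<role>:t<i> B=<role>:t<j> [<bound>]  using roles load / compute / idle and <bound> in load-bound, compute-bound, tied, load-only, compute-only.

[0] DMA t0→A (6c) ∥ CU idle ⇒ 6c, clock 6
[1] DMA t1→B (4c) ∥ CU A:t0 (2c) ⇒ 4c, clock 10
[2] DMA t2→A (4c) ∥ CU B:t1 (3c) ⇒ 4c, clock 14
[3] DMA t3→B (7c) ∥ CU A:t2 (3c) ⇒ 7c, clock 21
[4] DMA t4→A (5c) ∥ CU B:t3 (5c) ⇒ 5c, clock 26
[5] DMA t5→B (4c) ∥ CU A:t4 (2c) ⇒ 4c, clock 30
[6] DMA t6→A (9c) ∥ CU B:t5 (6c) ⇒ 9c, clock 39
[7] DMA t7→B (7c) ∥ CU A:t6 (7c) ⇒ 7c, clock 46
[8] DMA t8→A (9c) ∥ CU B:t7 (8c) ⇒ 9c, clock 55
[9] DMA idle ∥ CU A:t8 (7c) ⇒ 7c, clock 62

step 2: A=load:t2 B=compute:t1 [load-bound]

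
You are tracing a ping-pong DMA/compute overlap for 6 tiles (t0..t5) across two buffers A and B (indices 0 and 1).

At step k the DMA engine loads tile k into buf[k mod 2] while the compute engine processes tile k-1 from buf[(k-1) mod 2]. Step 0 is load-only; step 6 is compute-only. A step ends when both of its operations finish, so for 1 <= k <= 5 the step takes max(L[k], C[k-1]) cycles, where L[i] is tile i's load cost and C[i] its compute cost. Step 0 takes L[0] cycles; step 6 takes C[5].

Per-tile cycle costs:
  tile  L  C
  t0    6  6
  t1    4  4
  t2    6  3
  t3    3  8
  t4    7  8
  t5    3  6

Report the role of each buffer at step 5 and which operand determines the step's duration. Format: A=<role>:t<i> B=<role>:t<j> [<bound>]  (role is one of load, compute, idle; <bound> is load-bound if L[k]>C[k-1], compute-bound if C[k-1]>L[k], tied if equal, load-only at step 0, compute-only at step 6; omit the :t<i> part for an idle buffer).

step 5: A=compute:t4 B=load:t5 [compute-bound]

[0] DMA t0→A (6c) ∥ CU idle ⇒ 6c, clock 6
[1] DMA t1→B (4c) ∥ CU A:t0 (6c) ⇒ 6c, clock 12
[2] DMA t2→A (6c) ∥ CU B:t1 (4c) ⇒ 6c, clock 18
[3] DMA t3→B (3c) ∥ CU A:t2 (3c) ⇒ 3c, clock 21
[4] DMA t4→A (7c) ∥ CU B:t3 (8c) ⇒ 8c, clock 29
[5] DMA t5→B (3c) ∥ CU A:t4 (8c) ⇒ 8c, clock 37
[6] DMA idle ∥ CU B:t5 (6c) ⇒ 6c, clock 43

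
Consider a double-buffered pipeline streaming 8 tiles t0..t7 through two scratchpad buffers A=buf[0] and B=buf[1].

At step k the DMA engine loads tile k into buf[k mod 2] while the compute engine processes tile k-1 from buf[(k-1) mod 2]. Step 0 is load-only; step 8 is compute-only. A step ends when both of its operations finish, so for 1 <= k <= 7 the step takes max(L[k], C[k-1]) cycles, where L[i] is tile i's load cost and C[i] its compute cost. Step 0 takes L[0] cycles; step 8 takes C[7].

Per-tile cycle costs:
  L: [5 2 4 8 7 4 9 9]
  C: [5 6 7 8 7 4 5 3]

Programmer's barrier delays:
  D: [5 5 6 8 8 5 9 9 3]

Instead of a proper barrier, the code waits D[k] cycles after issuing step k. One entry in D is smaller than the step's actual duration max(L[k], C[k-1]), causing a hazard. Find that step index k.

k=0 barrier L[0]=5→5c, D[0]=5 ok
k=1 barrier max(L[1]=2,C[0]=5)→5c, D[1]=5 ok
k=2 barrier max(L[2]=4,C[1]=6)→6c, D[2]=6 ok
k=3 barrier max(L[3]=8,C[2]=7)→8c, D[3]=8 ok
k=4 barrier max(L[4]=7,C[3]=8)→8c, D[4]=8 ok
k=5 barrier max(L[5]=4,C[4]=7)→7c, D[5]=5 SHORT
k=6 barrier max(L[6]=9,C[5]=4)→9c, D[6]=9 ok
k=7 barrier max(L[7]=9,C[6]=5)→9c, D[7]=9 ok
k=8 barrier C[7]=3→3c, D[8]=3 ok

hazard at step 5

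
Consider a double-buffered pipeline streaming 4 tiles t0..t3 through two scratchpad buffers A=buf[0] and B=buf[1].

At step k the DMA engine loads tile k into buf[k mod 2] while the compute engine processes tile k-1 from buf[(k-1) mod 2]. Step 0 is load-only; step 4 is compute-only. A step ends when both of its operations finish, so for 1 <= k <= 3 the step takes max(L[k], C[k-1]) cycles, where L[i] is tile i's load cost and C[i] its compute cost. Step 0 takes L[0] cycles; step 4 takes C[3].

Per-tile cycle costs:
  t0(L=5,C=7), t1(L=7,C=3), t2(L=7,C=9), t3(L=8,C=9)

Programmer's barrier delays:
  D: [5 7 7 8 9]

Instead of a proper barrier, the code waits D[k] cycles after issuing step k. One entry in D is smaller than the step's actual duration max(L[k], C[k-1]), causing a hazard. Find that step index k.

hazard at step 3

step 0: need L[0]=5 = 5; D[0]=5 ok
step 1: need max(L[1]=7,C[0]=7) = 7; D[1]=7 ok
step 2: need max(L[2]=7,C[1]=3) = 7; D[2]=7 ok
step 3: need max(L[3]=8,C[2]=9) = 9; D[3]=8 SHORT
step 4: need C[3]=9 = 9; D[4]=9 ok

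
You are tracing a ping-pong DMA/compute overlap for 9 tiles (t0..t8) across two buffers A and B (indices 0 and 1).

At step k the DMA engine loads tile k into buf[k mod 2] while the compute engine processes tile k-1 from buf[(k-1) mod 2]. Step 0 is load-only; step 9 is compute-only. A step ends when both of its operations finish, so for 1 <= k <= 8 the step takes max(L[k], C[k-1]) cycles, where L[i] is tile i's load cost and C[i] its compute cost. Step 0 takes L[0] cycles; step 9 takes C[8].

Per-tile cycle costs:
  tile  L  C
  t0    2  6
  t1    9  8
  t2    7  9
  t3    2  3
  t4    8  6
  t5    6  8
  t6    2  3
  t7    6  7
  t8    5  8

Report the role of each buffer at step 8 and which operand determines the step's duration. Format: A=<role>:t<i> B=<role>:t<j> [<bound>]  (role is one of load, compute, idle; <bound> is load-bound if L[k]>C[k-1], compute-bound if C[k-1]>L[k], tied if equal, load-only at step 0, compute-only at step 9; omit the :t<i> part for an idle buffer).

step 8: A=load:t8 B=compute:t7 [compute-bound]

k=0 load=t0/2c comp=- wait=2 total=2
k=1 load=t1/9c comp=t0/6c wait=9 total=11
k=2 load=t2/7c comp=t1/8c wait=8 total=19
k=3 load=t3/2c comp=t2/9c wait=9 total=28
k=4 load=t4/8c comp=t3/3c wait=8 total=36
k=5 load=t5/6c comp=t4/6c wait=6 total=42
k=6 load=t6/2c comp=t5/8c wait=8 total=50
k=7 load=t7/6c comp=t6/3c wait=6 total=56
k=8 load=t8/5c comp=t7/7c wait=7 total=63
k=9 load=- comp=t8/8c wait=8 total=71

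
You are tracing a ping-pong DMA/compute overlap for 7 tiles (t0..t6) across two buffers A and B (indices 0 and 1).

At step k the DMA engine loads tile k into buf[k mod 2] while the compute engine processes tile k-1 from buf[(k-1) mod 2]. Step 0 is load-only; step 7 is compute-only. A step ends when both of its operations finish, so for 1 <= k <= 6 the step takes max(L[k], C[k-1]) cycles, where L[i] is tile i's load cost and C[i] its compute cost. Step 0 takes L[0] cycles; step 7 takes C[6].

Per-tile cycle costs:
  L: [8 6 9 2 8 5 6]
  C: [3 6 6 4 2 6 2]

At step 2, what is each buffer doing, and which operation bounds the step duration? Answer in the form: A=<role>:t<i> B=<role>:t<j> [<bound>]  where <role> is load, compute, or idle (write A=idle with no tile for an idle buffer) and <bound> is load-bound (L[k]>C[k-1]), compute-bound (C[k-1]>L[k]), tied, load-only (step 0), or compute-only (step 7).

[0] DMA t0→A (8c) ∥ CU idle ⇒ 8c, clock 8
[1] DMA t1→B (6c) ∥ CU A:t0 (3c) ⇒ 6c, clock 14
[2] DMA t2→A (9c) ∥ CU B:t1 (6c) ⇒ 9c, clock 23
[3] DMA t3→B (2c) ∥ CU A:t2 (6c) ⇒ 6c, clock 29
[4] DMA t4→A (8c) ∥ CU B:t3 (4c) ⇒ 8c, clock 37
[5] DMA t5→B (5c) ∥ CU A:t4 (2c) ⇒ 5c, clock 42
[6] DMA t6→A (6c) ∥ CU B:t5 (6c) ⇒ 6c, clock 48
[7] DMA idle ∥ CU A:t6 (2c) ⇒ 2c, clock 50

step 2: A=load:t2 B=compute:t1 [load-bound]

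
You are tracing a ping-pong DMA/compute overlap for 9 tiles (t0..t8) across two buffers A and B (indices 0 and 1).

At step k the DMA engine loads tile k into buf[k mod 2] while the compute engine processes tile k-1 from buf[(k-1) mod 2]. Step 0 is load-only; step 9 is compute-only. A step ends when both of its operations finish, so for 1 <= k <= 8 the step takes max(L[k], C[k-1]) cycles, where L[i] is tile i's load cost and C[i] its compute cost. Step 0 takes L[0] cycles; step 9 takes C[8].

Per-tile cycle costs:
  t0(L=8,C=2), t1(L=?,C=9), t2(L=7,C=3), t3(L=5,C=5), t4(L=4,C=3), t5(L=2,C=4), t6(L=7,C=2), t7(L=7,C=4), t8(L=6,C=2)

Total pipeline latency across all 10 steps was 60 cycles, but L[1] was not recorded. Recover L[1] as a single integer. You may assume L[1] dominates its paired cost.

step 0 → dur = L[0]=8 = 8
step 1 → dur = max(L[1]=?, C[0]=2) = L[1]  (unknown; binding)
step 2 → dur = max(L[2]=7, C[1]=9) = 9
step 3 → dur = max(L[3]=5, C[2]=3) = 5
step 4 → dur = max(L[4]=4, C[3]=5) = 5
step 5 → dur = max(L[5]=2, C[4]=3) = 3
step 6 → dur = max(L[6]=7, C[5]=4) = 7
step 7 → dur = max(L[7]=7, C[6]=2) = 7
step 8 → dur = max(L[8]=6, C[7]=4) = 6
step 9 → dur = C[8]=2 = 2
sum of known step durations = 52
dur[1] = total - known = 60 - 52 = 8
L[1] is the binding max in step 1, so L[1] = dur[1] = 8

L[1] = 8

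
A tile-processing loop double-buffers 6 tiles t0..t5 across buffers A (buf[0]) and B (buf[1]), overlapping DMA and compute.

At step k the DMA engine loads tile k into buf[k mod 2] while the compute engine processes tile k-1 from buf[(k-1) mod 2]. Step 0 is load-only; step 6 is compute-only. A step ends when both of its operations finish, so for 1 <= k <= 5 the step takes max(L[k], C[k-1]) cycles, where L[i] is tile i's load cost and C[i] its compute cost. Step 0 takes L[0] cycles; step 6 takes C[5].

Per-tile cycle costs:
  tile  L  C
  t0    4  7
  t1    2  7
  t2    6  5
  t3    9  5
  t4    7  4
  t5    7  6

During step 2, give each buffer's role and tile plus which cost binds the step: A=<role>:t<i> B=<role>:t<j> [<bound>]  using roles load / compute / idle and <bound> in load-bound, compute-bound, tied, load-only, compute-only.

step 2: A=load:t2 B=compute:t1 [compute-bound]

step 0: L[0]=4 → dur=4, Σ=4 | A=load:t0 B=idle [load-only]
step 1: L[1]=2 C[0]=7 → dur=7, Σ=11 | A=compute:t0 B=load:t1 [compute-bound]
step 2: L[2]=6 C[1]=7 → dur=7, Σ=18 | A=load:t2 B=compute:t1 [compute-bound]
step 3: L[3]=9 C[2]=5 → dur=9, Σ=27 | A=compute:t2 B=load:t3 [load-bound]
step 4: L[4]=7 C[3]=5 → dur=7, Σ=34 | A=load:t4 B=compute:t3 [load-bound]
step 5: L[5]=7 C[4]=4 → dur=7, Σ=41 | A=compute:t4 B=load:t5 [load-bound]
step 6: C[5]=6 → dur=6, Σ=47 | A=idle B=compute:t5 [compute-only]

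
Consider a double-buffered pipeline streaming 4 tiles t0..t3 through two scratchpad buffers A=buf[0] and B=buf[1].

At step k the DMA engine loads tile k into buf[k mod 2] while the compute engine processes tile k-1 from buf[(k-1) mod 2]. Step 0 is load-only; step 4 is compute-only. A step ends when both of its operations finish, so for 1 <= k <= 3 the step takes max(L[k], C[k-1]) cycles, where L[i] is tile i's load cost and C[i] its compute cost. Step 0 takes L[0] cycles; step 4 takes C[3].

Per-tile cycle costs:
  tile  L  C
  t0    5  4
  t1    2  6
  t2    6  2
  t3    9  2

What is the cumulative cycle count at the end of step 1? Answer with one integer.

[0] DMA t0→A (5c) ∥ CU idle ⇒ 5c, clock 5
[1] DMA t1→B (2c) ∥ CU A:t0 (4c) ⇒ 4c, clock 9
[2] DMA t2→A (6c) ∥ CU B:t1 (6c) ⇒ 6c, clock 15
[3] DMA t3→B (9c) ∥ CU A:t2 (2c) ⇒ 9c, clock 24
[4] DMA idle ∥ CU B:t3 (2c) ⇒ 2c, clock 26

end_cycle[1] = 9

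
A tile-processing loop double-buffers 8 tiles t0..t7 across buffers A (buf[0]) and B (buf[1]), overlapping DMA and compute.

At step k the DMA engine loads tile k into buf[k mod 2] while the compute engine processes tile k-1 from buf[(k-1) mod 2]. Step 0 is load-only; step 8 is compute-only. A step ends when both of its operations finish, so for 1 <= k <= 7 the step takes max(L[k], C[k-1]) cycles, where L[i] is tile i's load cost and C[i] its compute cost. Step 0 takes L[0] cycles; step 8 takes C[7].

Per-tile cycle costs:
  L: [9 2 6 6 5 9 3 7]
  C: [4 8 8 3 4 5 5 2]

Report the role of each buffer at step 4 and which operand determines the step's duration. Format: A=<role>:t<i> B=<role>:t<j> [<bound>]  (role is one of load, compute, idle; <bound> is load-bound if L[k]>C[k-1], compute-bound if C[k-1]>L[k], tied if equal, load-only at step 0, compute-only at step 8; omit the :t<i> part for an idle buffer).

step 4: A=load:t4 B=compute:t3 [load-bound]

  0. 9=9c; end=9; A:t0 B:-
  1. max(2,4)=4c; end=13; A:t0 B:t1
  2. max(6,8)=8c; end=21; A:t2 B:t1
  3. max(6,8)=8c; end=29; A:t2 B:t3
  4. max(5,3)=5c; end=34; A:t4 B:t3
  5. max(9,4)=9c; end=43; A:t4 B:t5
  6. max(3,5)=5c; end=48; A:t6 B:t5
  7. max(7,5)=7c; end=55; A:t6 B:t7
  8. 2=2c; end=57; A:t6 B:t7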